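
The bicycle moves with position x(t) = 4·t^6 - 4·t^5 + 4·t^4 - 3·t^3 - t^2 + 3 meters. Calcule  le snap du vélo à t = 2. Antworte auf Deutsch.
Wir müssen unsere Gleichung für die Position x(t) = 4·t^6 - 4·t^5 + 4·t^4 - 3·t^3 - t^2 + 3 4-mal ableiten. Mit d/dt von x(t) finden wir v(t) = 24·t^5 - 20·t^4 + 16·t^3 - 9·t^2 - 2·t. Die Ableitung von der Geschwindigkeit ergibt die Beschleunigung: a(t) = 120·t^4 - 80·t^3 + 48·t^2 - 18·t - 2. Die Ableitung von der Beschleunigung ergibt den Ruck: j(t) = 480·t^3 - 240·t^2 + 96·t - 18. Mit d/dt von j(t) finden wir s(t) = 1440·t^2 - 480·t + 96. Aus der Gleichung für den Snap s(t) = 1440·t^2 - 480·t + 96, setzen wir t = 2 ein und erhalten s = 4896.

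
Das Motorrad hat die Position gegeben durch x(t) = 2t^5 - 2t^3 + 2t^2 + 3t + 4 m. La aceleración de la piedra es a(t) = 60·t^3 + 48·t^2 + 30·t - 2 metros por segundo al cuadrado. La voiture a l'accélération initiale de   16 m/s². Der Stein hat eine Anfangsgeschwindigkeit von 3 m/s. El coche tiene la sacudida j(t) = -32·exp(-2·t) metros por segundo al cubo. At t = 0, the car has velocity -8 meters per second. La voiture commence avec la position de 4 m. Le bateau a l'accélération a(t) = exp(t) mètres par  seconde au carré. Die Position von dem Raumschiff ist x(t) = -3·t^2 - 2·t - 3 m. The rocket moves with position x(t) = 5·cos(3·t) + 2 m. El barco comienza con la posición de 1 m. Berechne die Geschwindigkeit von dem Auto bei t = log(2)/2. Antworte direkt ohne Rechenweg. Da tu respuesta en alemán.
Die Geschwindigkeit bei t = log(2)/2 ist v = -4.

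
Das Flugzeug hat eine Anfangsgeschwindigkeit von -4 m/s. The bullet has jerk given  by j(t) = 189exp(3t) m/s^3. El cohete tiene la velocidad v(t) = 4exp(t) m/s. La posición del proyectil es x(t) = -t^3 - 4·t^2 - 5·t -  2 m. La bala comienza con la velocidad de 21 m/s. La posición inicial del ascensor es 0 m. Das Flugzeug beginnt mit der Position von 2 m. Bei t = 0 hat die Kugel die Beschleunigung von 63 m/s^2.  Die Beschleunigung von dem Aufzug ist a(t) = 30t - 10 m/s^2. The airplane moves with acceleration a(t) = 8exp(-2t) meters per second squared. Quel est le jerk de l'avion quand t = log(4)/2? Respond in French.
Nous devons dériver notre équation de l'accélération a(t) = 8·exp(-2·t) 1 fois. La dérivée de l'accélération donne le jerk: j(t) = -16·exp(-2·t). De l'équation du jerk j(t) = -16·exp(-2·t), nous substituons t = log(4)/2 pour obtenir j = -4.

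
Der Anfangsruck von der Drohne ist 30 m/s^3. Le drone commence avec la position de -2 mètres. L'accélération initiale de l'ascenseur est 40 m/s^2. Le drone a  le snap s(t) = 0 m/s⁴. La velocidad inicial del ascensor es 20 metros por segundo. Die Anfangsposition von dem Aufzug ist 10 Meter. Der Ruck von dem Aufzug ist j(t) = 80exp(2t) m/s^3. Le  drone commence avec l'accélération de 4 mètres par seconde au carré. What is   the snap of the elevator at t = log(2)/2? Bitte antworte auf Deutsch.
Wir müssen unsere Gleichung für den Ruck j(t) = 80·exp(2·t) 1-mal ableiten. Durch Ableiten von dem Ruck erhalten wir den Snap: s(t) = 160·exp(2·t). Wir haben den Snap s(t) = 160·exp(2·t). Durch Einsetzen von t = log(2)/2: s(log(2)/2) = 320.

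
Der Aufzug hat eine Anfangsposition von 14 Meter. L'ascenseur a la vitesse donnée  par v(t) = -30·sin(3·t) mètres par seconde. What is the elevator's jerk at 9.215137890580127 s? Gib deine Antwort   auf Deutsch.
Um dies zu lösen, müssen wir 2 Ableitungen unserer Gleichung für die Geschwindigkeit v(t) = -30·sin(3·t) nehmen. Die Ableitung von der Geschwindigkeit ergibt die Beschleunigung: a(t) = -90·cos(3·t). Durch Ableiten von der Beschleunigung erhalten wir den Ruck: j(t) = 270·sin(3·t). Aus der Gleichung für den Ruck j(t) = 270·sin(3·t), setzen wir t = 9.215137890580127 ein und erhalten j = 158.833417074882.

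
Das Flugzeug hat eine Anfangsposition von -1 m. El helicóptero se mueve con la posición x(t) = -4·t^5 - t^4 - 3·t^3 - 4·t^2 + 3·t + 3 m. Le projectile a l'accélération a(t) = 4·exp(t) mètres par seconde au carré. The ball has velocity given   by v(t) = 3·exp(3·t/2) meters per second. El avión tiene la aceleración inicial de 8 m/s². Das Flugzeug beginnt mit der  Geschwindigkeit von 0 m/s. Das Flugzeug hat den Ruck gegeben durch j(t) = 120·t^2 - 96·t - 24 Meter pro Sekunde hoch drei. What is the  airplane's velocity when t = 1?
Starting from jerk j(t) = 120·t^2 - 96·t - 24, we take 2 antiderivatives. The antiderivative of jerk is acceleration. Using a(0) = 8, we get a(t) = 40·t^3 - 48·t^2 - 24·t + 8. Taking ∫a(t)dt and applying v(0) = 0, we find v(t) = 2·t·(5·t^3 - 8·t^2 - 6·t + 4). We have velocity v(t) = 2·t·(5·t^3 - 8·t^2 - 6·t + 4). Substituting t = 1: v(1) = -10.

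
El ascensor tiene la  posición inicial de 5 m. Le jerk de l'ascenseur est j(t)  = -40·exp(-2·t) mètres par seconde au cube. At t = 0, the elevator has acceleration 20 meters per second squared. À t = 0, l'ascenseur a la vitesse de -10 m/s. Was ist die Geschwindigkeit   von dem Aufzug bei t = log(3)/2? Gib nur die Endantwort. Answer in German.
v(log(3)/2) = -10/3.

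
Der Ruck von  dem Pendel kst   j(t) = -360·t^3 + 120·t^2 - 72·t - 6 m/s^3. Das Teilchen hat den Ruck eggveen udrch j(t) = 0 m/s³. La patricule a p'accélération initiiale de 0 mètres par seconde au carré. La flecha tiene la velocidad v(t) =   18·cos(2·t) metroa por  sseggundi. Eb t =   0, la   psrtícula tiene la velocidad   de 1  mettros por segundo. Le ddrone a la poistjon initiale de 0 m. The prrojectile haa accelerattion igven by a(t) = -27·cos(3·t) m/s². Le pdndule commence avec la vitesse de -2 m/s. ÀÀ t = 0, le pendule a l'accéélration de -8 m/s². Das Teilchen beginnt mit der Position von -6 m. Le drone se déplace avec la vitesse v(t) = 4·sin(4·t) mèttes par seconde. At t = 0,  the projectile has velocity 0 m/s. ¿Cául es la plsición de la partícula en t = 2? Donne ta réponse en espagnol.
Necesitamos integrar nuestra ecuación de la sacudida j(t) = 0 3 veces. La antiderivada de la sacudida es la aceleración. Usando a(0) = 0, obtenemos a(t) = 0. La integral de la aceleración es la velocidad. Usando v(0) = 1, obtenemos v(t) = 1. Tomando ∫v(t)dt y aplicando x(0) = -6, encontramos x(t) = t - 6. De la ecuación de la posición x(t) = t - 6, sustituimos t = 2 para obtener x = -4.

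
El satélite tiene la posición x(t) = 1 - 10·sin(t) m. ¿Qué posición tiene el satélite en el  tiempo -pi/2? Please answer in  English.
We have position x(t) = 1 - 10·sin(t). Substituting t = -pi/2: x(-pi/2) = 11.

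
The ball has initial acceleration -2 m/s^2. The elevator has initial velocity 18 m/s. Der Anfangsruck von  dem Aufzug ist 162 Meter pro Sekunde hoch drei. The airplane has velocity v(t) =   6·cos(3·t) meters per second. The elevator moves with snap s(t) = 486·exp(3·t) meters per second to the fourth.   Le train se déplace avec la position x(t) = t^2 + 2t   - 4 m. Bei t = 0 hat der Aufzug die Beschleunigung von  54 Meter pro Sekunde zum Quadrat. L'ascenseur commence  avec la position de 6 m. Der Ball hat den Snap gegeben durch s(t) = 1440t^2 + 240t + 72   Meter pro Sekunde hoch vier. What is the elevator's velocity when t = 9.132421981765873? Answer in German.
Wir müssen das Integral unserer Gleichung für den Snap s(t) = 486·exp(3·t) 3-mal finden. Die Stammfunktion von dem Snap, mit j(0) = 162, ergibt den Ruck: j(t) = 162·exp(3·t). Das Integral von dem Ruck, mit a(0) = 54, ergibt die Beschleunigung: a(t) = 54·exp(3·t). Durch Integration von der Beschleunigung und Verwendung der Anfangsbedingung v(0) = 18, erhalten wir v(t) = 18·exp(3·t). Wir haben die Geschwindigkeit v(t) = 18·exp(3·t). Durch Einsetzen von t = 9.132421981765873: v(9.132421981765873) = 14248000588127.2.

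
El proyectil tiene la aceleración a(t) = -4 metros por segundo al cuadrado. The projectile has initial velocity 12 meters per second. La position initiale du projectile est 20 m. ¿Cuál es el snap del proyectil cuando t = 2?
Partiendo de la aceleración a(t) = -4, tomamos 2 derivadas. Derivando la aceleración, obtenemos la sacudida: j(t) = 0. Tomando d/dt de j(t), encontramos s(t) = 0. Tenemos el snap s(t) = 0. Sustituyendo t = 2: s(2) = 0.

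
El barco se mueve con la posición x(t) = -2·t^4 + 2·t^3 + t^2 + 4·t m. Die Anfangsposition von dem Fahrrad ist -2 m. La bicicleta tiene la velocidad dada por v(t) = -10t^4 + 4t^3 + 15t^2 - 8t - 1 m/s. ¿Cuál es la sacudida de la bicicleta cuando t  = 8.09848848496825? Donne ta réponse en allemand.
Ausgehend von der Geschwindigkeit v(t) = -10·t^4 + 4·t^3 + 15·t^2 - 8·t - 1, nehmen wir 2 Ableitungen. Mit d/dt von v(t) finden wir a(t) = -40·t^3 + 12·t^2 + 30·t - 8. Die Ableitung von der Beschleunigung ergibt den Ruck: j(t) = -120·t^2 + 24·t + 30. Aus der Gleichung für den Ruck j(t) = -120·t^2 + 24·t + 30, setzen wir t = 8.09848848496825 ein und erhalten j = -7645.89816530036.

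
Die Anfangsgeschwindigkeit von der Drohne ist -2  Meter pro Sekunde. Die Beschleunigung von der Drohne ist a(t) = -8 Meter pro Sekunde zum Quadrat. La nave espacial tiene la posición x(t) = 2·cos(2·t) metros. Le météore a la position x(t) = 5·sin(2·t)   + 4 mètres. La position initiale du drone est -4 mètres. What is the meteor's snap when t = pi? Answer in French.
En partant de la position x(t) = 5·sin(2·t) + 4, nous prenons 4 dérivées. En prenant d/dt de x(t), nous trouvons v(t) = 10·cos(2·t). En prenant d/dt de v(t), nous trouvons a(t) = -20·sin(2·t). La dérivée de l'accélération donne le jerk: j(t) = -40·cos(2·t). La dérivée du jerk donne le snap: s(t) = 80·sin(2·t). Nous avons le snap s(t) = 80·sin(2·t). En substituant t = pi: s(pi) = 0.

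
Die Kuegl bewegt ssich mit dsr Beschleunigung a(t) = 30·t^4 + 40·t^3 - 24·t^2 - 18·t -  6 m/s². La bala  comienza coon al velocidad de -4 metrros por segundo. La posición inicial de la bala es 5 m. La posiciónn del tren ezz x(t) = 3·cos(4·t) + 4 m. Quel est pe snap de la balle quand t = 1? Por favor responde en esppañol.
Debemos derivar nuestra ecuación de la aceleración a(t) = 30·t^4 + 40·t^3 - 24·t^2 - 18·t - 6 2 veces. Tomando d/dt de a(t), encontramos j(t) = 120·t^3 + 120·t^2 - 48·t - 18. Derivando la sacudida, obtenemos el snap: s(t) = 360·t^2 + 240·t - 48. Tenemos el snap s(t) = 360·t^2 + 240·t - 48. Sustituyendo t = 1: s(1) = 552.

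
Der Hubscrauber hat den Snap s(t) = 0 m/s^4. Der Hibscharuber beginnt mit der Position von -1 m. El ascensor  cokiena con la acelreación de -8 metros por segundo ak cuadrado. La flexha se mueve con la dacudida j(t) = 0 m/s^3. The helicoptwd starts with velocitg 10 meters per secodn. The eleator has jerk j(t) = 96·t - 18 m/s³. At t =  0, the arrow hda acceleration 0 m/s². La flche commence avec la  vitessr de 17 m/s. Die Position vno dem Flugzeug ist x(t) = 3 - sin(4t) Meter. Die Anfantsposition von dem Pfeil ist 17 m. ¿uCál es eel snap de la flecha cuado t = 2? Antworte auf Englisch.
Starting from jerk j(t) = 0, we take 1 derivative. The derivative of jerk gives snap: s(t) = 0. From the given snap equation s(t) = 0, we substitute t = 2 to get s = 0.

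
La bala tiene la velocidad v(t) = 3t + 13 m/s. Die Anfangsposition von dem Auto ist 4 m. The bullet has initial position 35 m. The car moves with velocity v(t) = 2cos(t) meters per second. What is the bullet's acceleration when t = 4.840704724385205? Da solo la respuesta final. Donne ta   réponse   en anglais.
a(4.840704724385205) = 3.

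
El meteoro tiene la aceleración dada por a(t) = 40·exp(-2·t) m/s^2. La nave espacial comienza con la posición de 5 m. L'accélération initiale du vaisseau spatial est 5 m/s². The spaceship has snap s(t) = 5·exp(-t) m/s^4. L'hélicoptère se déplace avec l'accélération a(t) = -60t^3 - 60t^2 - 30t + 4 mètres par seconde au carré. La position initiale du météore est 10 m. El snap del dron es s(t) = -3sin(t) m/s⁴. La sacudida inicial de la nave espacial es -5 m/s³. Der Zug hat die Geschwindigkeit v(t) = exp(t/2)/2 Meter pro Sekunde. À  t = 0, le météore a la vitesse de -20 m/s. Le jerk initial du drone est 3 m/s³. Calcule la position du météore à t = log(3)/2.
Pour résoudre ceci, nous devons prendre 2 intégrales de notre équation de l'accélération a(t) = 40·exp(-2·t). En prenant ∫a(t)dt et en appliquant v(0) = -20, nous trouvons v(t) = -20·exp(-2·t). L'intégrale de la vitesse est la position. En utilisant x(0) = 10, nous obtenons x(t) = 10·exp(-2·t). De l'équation de la position x(t) = 10·exp(-2·t), nous substituons t = log(3)/2 pour obtenir x = 10/3.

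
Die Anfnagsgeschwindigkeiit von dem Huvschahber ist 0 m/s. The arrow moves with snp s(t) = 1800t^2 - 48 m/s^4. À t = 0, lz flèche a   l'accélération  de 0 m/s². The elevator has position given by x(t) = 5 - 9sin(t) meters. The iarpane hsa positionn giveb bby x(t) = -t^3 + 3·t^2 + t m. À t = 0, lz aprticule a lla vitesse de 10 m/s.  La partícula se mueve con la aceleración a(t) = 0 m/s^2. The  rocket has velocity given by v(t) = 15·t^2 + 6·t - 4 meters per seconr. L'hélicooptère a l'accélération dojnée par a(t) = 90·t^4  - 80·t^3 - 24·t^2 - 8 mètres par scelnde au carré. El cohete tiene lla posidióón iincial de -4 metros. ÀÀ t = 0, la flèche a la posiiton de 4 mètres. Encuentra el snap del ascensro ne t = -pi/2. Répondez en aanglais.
To solve this, we need to take 4 derivatives of our position equation x(t) = 5 - 9·sin(t). Differentiating position, we get velocity: v(t) = -9·cos(t). Taking d/dt of v(t), we find a(t) = 9·sin(t). The derivative of acceleration gives jerk: j(t) = 9·cos(t). The derivative of jerk gives snap: s(t) = -9·sin(t). From the given snap equation s(t) = -9·sin(t), we substitute t = -pi/2 to get s = 9.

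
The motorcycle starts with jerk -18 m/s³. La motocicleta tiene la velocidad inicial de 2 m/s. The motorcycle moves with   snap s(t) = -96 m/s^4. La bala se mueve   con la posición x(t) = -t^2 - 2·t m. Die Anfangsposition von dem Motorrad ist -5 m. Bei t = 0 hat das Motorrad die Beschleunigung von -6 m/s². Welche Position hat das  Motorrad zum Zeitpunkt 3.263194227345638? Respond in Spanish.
Necesitamos integrar nuestra ecuación del snap s(t) = -96 4 veces. Integrando el snap y usando la condición inicial j(0) = -18, obtenemos j(t) = -96·t - 18. La integral de la sacudida es la aceleración. Usando a(0) = -6, obtenemos a(t) = -48·t^2 - 18·t - 6. La antiderivada de la aceleración es la velocidad. Usando v(0) = 2, obtenemos v(t) = -16·t^3 - 9·t^2 - 6·t + 2. Tomando ∫v(t)dt y aplicando x(0) = -5, encontramos x(t) = -4·t^4 - 3·t^3 - 3·t^2 + 2·t - 5. Tenemos la posición x(t) = -4·t^4 - 3·t^3 - 3·t^2 + 2·t - 5. Sustituyendo t = 3.263194227345638: x(3.263194227345638) = -588.219476580534.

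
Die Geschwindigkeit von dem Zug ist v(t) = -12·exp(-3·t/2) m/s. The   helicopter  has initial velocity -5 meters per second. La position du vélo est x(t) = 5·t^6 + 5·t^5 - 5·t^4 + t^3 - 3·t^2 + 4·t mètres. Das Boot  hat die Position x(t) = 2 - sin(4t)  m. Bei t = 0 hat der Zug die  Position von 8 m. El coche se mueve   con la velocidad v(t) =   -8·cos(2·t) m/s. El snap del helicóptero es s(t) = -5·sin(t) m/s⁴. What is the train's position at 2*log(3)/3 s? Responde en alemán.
Um dies zu lösen, müssen wir 1 Stammfunktion unserer Gleichung für die Geschwindigkeit v(t) = -12·exp(-3·t/2) finden. Mit ∫v(t)dt und Anwendung von x(0) = 8, finden wir x(t) = 8·exp(-3·t/2). Aus der Gleichung für die Position x(t) = 8·exp(-3·t/2), setzen wir t = 2*log(3)/3 ein und erhalten x = 8/3.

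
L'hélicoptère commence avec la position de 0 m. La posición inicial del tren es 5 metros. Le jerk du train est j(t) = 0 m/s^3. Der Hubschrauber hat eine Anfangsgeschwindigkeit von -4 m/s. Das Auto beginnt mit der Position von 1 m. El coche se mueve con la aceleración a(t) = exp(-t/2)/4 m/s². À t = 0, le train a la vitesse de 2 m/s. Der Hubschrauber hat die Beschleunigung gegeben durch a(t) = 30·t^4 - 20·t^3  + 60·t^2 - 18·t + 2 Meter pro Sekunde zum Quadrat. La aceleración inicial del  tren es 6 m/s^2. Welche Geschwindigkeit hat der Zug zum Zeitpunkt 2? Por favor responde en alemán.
Um dies zu lösen, müssen wir 2 Stammfunktionen unserer Gleichung für den Ruck j(t) = 0 finden. Mit ∫j(t)dt und Anwendung von a(0) = 6, finden wir a(t) = 6. Durch Integration von der Beschleunigung und Verwendung der Anfangsbedingung v(0) = 2, erhalten wir v(t) = 6·t + 2. Aus der Gleichung für die Geschwindigkeit v(t) = 6·t + 2, setzen wir t = 2 ein und erhalten v = 14.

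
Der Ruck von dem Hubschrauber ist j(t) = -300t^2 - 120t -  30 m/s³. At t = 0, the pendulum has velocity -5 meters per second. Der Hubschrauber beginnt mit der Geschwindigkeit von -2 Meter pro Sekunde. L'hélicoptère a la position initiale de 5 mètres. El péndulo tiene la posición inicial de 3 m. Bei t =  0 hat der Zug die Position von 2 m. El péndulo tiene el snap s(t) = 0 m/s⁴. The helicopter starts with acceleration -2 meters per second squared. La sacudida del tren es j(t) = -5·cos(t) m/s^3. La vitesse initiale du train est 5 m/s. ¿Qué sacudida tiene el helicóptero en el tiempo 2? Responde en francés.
Nous avons le jerk j(t) = -300·t^2 - 120·t - 30. En substituant t = 2: j(2) = -1470.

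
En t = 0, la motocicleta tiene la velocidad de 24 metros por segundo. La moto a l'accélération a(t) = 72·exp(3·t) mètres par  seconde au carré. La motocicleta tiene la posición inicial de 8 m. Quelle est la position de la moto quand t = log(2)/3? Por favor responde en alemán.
Wir müssen unsere Gleichung für die Beschleunigung a(t) = 72·exp(3·t) 2-mal integrieren. Durch Integration von der Beschleunigung und Verwendung der Anfangsbedingung v(0) = 24, erhalten wir v(t) = 24·exp(3·t). Durch Integration von der Geschwindigkeit und Verwendung der Anfangsbedingung x(0) = 8, erhalten wir x(t) = 8·exp(3·t). Aus der Gleichung für die Position x(t) = 8·exp(3·t), setzen wir t = log(2)/3 ein und erhalten x = 16.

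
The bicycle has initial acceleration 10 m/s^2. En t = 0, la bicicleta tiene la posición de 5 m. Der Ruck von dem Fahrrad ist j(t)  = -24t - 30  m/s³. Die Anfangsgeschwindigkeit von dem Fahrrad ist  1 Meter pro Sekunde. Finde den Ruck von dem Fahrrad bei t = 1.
Wir haben den Ruck j(t) = -24·t - 30. Durch Einsetzen von t = 1: j(1) = -54.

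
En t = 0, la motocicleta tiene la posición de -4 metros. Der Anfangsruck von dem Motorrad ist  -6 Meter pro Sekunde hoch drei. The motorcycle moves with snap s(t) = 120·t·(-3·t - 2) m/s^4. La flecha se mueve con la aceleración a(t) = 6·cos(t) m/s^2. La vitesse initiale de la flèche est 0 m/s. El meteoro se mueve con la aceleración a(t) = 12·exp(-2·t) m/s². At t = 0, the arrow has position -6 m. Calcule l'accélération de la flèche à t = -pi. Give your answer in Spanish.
Usando a(t) = 6·cos(t) y sustituyendo t = -pi, encontramos a = -6.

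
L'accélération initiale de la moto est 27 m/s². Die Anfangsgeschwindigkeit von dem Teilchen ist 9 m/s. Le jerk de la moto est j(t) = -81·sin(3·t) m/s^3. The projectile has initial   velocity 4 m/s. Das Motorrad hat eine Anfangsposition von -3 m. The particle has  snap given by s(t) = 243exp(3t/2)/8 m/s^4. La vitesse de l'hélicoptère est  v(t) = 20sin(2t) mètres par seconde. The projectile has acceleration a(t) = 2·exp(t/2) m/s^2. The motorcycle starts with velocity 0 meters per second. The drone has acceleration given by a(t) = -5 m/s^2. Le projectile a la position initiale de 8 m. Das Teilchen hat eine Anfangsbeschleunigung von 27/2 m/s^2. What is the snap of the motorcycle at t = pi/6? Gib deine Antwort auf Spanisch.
Partiendo de la sacudida j(t) = -81·sin(3·t), tomamos 1 derivada. Tomando d/dt de j(t), encontramos s(t) = -243·cos(3·t). De la ecuación del snap s(t) = -243·cos(3·t), sustituimos t = pi/6 para obtener s = 0.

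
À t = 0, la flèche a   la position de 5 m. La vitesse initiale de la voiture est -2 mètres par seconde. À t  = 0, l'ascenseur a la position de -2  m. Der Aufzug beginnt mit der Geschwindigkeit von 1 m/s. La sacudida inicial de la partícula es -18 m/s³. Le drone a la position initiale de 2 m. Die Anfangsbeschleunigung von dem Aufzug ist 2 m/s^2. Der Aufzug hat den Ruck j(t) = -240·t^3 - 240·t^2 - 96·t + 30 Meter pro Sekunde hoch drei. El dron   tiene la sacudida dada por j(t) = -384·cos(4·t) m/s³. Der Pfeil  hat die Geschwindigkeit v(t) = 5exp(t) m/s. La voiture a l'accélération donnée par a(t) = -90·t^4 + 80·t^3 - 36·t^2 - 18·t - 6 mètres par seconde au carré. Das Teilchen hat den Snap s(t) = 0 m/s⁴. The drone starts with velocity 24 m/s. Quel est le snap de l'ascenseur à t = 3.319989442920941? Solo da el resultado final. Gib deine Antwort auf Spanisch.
El snap en t = 3.319989442920941 es s = -9625.67246139873.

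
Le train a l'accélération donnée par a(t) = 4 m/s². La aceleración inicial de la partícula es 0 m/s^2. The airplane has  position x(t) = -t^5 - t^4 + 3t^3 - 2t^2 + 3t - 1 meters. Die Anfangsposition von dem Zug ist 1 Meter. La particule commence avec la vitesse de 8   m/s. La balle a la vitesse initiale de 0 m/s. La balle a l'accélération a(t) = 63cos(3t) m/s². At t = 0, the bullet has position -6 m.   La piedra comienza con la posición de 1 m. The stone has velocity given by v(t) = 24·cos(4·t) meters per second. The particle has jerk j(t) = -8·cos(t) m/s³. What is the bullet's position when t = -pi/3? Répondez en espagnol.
Para resolver esto, necesitamos tomar 2 integrales de nuestra ecuación de la aceleración a(t) = 63·cos(3·t). La antiderivada de la aceleración, con v(0) = 0, da la velocidad: v(t) = 21·sin(3·t). Tomando ∫v(t)dt y aplicando x(0) = -6, encontramos x(t) = 1 - 7·cos(3·t). Tenemos la posición x(t) = 1 - 7·cos(3·t). Sustituyendo t = -pi/3: x(-pi/3) = 8.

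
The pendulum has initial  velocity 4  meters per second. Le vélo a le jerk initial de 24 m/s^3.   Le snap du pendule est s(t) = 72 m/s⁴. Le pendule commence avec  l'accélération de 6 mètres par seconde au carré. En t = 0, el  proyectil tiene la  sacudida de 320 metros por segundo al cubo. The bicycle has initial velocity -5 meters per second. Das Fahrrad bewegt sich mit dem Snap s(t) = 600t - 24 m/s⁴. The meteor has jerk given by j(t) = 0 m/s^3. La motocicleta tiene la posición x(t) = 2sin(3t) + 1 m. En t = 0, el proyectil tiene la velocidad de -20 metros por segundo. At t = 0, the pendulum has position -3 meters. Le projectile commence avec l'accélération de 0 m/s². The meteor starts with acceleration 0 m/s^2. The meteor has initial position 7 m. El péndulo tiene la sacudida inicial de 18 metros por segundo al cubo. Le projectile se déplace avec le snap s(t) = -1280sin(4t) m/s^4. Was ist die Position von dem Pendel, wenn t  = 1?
Ausgehend von dem Snap s(t) = 72, nehmen wir 4 Integrale. Das Integral von dem Snap, mit j(0) = 18, ergibt den Ruck: j(t) = 72·t + 18. Das Integral von dem Ruck, mit a(0) = 6, ergibt die Beschleunigung: a(t) = 36·t^2 + 18·t + 6. Durch Integration von der Beschleunigung und Verwendung der Anfangsbedingung v(0) = 4, erhalten wir v(t) = 12·t^3 + 9·t^2 + 6·t + 4. Durch Integration von der Geschwindigkeit und Verwendung der Anfangsbedingung x(0) = -3, erhalten wir x(t) = 3·t^4 + 3·t^3 + 3·t^2 + 4·t - 3. Mit x(t) = 3·t^4 + 3·t^3 + 3·t^2 + 4·t - 3 und Einsetzen von t = 1, finden wir x = 10.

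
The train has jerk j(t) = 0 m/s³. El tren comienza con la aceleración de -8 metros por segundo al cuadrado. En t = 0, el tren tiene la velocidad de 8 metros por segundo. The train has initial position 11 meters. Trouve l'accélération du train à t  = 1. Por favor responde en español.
Para resolver esto, necesitamos tomar 1 antiderivada de nuestra ecuación de la sacudida j(t) = 0. Tomando ∫j(t)dt y aplicando a(0) = -8, encontramos a(t) = -8. Usando a(t) = -8 y sustituyendo t = 1, encontramos a = -8.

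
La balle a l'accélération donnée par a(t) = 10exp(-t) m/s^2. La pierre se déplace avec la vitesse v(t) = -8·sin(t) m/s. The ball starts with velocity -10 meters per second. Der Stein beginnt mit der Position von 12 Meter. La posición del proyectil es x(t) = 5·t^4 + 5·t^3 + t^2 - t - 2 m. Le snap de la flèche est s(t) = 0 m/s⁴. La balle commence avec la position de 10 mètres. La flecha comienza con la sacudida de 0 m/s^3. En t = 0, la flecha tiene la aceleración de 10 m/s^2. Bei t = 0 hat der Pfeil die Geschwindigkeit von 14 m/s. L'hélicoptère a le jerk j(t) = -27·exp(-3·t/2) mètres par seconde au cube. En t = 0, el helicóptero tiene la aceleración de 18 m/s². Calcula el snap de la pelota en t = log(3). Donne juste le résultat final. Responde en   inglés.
s(log(3)) = 10/3.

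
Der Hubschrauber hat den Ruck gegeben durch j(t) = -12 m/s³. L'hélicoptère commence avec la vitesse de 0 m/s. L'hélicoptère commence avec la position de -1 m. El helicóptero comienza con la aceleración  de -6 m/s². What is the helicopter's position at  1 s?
We must find the antiderivative of our jerk equation j(t) = -12 3 times. The integral of jerk, with a(0) = -6, gives acceleration: a(t) = -12·t - 6. Taking ∫a(t)dt and applying v(0) = 0, we find v(t) = 6·t·(-t - 1). Taking ∫v(t)dt and applying x(0) = -1, we find x(t) = -2·t^3 - 3·t^2 - 1. Using x(t) = -2·t^3 - 3·t^2 - 1 and substituting t = 1, we find x = -6.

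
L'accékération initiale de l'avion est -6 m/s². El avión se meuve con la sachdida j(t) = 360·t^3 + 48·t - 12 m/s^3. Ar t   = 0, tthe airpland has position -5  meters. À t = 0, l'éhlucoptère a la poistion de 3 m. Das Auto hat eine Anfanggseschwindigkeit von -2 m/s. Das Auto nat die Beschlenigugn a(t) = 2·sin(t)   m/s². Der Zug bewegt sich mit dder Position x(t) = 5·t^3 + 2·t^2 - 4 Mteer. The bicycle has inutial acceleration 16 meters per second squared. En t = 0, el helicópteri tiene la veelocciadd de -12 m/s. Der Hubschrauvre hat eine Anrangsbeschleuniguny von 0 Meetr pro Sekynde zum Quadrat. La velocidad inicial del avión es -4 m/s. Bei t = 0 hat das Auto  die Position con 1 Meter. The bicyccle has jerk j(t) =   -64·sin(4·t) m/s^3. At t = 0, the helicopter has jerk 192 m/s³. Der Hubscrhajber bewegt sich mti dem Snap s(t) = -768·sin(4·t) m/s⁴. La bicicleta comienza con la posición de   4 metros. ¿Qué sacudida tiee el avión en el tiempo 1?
Tenemos la sacudida j(t) = 360·t^3 + 48·t - 12. Sustituyendo t = 1: j(1) = 396.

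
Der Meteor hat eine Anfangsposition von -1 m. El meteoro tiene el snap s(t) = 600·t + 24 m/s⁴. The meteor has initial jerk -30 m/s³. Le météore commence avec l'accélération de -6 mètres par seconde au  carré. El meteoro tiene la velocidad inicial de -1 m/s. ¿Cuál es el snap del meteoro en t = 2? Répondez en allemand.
Aus der Gleichung für den Snap s(t) = 600·t + 24, setzen wir t = 2 ein und erhalten s = 1224.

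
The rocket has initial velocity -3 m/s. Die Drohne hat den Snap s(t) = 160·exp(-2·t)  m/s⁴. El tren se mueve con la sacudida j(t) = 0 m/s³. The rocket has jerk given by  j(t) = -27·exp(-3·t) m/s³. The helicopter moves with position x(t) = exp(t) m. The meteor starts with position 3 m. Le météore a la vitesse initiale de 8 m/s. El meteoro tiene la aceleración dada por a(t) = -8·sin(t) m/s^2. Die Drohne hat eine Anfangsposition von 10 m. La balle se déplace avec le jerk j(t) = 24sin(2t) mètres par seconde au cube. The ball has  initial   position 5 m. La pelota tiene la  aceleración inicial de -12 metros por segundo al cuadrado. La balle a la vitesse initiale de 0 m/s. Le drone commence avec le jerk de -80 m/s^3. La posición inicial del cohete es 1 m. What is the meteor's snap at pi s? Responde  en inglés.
To solve this, we need to take 2 derivatives of our acceleration equation a(t) = -8·sin(t). The derivative of acceleration gives jerk: j(t) = -8·cos(t). The derivative of jerk gives snap: s(t) = 8·sin(t). We have snap s(t) = 8·sin(t). Substituting t = pi: s(pi) = 0.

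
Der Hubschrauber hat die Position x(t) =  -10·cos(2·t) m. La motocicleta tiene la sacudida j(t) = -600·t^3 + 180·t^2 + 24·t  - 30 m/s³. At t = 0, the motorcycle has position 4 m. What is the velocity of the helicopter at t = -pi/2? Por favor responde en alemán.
Um dies zu lösen, müssen wir 1 Ableitung unserer Gleichung für die Position x(t) = -10·cos(2·t) nehmen. Durch Ableiten von der Position erhalten wir die Geschwindigkeit: v(t) = 20·sin(2·t). Wir haben die Geschwindigkeit v(t) = 20·sin(2·t). Durch Einsetzen von t = -pi/2: v(-pi/2) = 0.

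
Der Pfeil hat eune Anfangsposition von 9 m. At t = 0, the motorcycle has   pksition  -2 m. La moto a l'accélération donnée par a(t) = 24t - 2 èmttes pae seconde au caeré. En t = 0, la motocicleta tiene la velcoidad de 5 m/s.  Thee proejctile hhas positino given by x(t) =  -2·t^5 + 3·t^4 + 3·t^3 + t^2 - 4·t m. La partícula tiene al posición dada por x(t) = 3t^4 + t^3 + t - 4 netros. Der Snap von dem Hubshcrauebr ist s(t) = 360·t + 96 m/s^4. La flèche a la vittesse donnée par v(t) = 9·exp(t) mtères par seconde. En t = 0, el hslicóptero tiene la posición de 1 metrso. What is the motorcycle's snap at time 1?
We must differentiate our acceleration equation a(t) = 24·t - 2 2 times. Taking d/dt of a(t), we find j(t) = 24. Differentiating jerk, we get snap: s(t) = 0. We have snap s(t) = 0. Substituting t = 1: s(1) = 0.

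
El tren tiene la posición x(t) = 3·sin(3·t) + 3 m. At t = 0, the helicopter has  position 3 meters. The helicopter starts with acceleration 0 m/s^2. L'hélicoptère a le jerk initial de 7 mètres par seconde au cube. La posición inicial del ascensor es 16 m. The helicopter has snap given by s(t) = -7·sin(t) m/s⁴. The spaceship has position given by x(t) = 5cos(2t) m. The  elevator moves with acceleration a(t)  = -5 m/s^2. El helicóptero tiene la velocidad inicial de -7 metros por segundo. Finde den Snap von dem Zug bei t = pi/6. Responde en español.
Para resolver esto, necesitamos tomar 4 derivadas de nuestra ecuación de la posición x(t) = 3·sin(3·t) + 3. Tomando d/dt de x(t), encontramos v(t) = 9·cos(3·t). La derivada de la velocidad da la aceleración: a(t) = -27·sin(3·t). Tomando d/dt de a(t), encontramos j(t) = -81·cos(3·t). Tomando d/dt de j(t), encontramos s(t) = 243·sin(3·t). Tenemos el snap s(t) = 243·sin(3·t). Sustituyendo t = pi/6: s(pi/6) = 243.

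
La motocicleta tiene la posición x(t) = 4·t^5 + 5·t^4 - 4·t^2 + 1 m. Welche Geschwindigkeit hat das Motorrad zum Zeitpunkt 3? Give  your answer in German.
Um dies zu lösen, müssen wir 1 Ableitung unserer Gleichung für die Position x(t) = 4·t^5 + 5·t^4 - 4·t^2 + 1 nehmen. Mit d/dt von x(t) finden wir v(t) = 20·t^4 + 20·t^3 - 8·t. Wir haben die Geschwindigkeit v(t) = 20·t^4 + 20·t^3 - 8·t. Durch Einsetzen von t = 3: v(3) = 2136.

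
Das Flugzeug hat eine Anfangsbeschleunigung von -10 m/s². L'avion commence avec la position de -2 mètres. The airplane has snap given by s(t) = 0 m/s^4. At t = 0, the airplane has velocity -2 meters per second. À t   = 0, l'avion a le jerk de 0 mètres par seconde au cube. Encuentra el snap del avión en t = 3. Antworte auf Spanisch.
De la ecuación del snap s(t) = 0, sustituimos t = 3 para obtener s = 0.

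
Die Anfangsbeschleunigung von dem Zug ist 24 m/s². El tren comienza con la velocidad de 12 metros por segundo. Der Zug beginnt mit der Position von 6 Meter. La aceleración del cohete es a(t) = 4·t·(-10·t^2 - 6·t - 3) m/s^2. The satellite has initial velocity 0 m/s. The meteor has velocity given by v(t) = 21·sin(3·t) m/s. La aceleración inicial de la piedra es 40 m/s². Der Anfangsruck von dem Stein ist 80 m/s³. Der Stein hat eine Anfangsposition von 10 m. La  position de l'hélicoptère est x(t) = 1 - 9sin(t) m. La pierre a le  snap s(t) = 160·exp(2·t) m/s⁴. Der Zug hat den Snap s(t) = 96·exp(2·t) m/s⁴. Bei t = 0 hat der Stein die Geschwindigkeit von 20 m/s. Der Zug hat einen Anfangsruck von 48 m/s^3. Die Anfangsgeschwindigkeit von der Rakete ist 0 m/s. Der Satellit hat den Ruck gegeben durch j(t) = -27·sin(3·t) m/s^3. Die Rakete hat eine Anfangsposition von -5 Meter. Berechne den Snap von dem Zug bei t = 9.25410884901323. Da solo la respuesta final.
Die Antwort ist 10478232944.8945.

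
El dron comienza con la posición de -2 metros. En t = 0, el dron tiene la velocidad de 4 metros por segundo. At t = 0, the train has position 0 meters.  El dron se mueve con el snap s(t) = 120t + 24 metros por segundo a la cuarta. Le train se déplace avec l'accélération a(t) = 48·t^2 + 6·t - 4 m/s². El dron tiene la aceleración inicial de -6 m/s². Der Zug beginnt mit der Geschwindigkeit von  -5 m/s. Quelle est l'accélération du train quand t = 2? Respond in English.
From the given acceleration equation a(t) = 48·t^2 + 6·t - 4, we substitute t = 2 to get a = 200.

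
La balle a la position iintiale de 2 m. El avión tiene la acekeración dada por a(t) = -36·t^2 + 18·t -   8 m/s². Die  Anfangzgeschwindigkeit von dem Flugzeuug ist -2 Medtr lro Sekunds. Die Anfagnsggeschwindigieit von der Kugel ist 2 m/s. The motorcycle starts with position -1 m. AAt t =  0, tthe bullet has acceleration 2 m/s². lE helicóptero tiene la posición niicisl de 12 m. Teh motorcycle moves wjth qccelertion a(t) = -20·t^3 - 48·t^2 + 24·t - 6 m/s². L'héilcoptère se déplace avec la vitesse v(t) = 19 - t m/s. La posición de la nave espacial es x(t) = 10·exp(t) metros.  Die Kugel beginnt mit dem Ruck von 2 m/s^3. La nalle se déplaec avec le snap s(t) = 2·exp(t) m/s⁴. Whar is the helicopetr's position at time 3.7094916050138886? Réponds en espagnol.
Para resolver esto, necesitamos tomar 1 antiderivada de nuestra ecuación de la velocidad v(t) = 19 - t. La antiderivada de la velocidad es la posición. Usando x(0) = 12, obtenemos x(t) = -t^2/2 + 19·t + 12. De la ecuación de la posición x(t) = -t^2/2 + 19·t + 12, sustituimos t = 3.7094916050138886 para obtener x = 75.6001765114296.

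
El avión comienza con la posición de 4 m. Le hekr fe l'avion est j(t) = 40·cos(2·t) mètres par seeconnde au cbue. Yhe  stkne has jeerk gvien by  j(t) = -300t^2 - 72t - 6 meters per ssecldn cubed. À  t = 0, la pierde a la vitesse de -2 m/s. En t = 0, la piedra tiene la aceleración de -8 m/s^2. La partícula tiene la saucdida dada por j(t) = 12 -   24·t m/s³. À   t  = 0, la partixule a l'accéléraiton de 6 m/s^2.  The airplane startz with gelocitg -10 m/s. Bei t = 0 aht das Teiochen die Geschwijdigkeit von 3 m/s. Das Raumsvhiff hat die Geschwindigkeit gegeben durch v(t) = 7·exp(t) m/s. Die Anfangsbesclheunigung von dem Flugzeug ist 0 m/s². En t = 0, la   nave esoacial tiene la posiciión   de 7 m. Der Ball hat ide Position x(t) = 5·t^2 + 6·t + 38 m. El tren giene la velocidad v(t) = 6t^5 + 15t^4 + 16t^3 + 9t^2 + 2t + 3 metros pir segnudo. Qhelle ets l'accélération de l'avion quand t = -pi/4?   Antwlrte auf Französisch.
En partant du jerk j(t) = 40·cos(2·t), nous prenons 1 intégrale. La primitive du jerk est l'accélération. En utilisant a(0) = 0, nous obtenons a(t) = 20·sin(2·t). En utilisant a(t) = 20·sin(2·t) et en substituant t = -pi/4, nous trouvons a = -20.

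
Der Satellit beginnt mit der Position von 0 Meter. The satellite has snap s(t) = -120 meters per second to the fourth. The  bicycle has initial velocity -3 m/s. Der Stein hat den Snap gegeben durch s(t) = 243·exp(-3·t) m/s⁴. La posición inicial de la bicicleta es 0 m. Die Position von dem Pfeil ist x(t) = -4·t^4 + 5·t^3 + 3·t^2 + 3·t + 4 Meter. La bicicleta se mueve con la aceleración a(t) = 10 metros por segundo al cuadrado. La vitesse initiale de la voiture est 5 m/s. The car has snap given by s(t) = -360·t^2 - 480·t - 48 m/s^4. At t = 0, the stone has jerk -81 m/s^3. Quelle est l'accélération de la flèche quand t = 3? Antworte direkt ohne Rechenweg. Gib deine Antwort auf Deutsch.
a(3) = -336.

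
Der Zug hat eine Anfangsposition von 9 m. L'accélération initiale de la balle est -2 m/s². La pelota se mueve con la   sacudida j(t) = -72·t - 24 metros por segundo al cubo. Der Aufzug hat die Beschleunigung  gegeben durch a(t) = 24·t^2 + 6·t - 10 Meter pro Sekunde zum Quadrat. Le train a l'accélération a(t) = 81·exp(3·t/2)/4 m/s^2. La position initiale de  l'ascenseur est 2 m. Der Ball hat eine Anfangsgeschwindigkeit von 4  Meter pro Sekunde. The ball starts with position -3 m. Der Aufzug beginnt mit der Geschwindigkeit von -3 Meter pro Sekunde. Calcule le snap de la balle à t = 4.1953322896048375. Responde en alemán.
Um dies zu lösen, müssen wir 1 Ableitung unserer Gleichung für den Ruck j(t) = -72·t - 24 nehmen. Die Ableitung von dem Ruck ergibt den Snap: s(t) = -72. Wir haben den Snap s(t) = -72. Durch Einsetzen von t = 4.1953322896048375: s(4.1953322896048375) = -72.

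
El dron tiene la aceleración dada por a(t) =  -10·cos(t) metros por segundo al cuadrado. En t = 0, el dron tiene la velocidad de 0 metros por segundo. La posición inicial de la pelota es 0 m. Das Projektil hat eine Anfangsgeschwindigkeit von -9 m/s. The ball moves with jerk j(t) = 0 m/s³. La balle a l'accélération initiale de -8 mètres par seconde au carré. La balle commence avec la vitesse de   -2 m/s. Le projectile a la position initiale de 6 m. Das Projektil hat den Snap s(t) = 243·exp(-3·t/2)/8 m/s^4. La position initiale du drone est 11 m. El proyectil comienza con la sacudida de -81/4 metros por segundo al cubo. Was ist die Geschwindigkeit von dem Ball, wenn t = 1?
Um dies zu lösen, müssen wir 2 Stammfunktionen unserer Gleichung für den Ruck j(t) = 0 finden. Mit ∫j(t)dt und Anwendung von a(0) = -8, finden wir a(t) = -8. Mit ∫a(t)dt und Anwendung von v(0) = -2, finden wir v(t) = -8·t - 2. Mit v(t) = -8·t - 2 und Einsetzen von t = 1, finden wir v = -10.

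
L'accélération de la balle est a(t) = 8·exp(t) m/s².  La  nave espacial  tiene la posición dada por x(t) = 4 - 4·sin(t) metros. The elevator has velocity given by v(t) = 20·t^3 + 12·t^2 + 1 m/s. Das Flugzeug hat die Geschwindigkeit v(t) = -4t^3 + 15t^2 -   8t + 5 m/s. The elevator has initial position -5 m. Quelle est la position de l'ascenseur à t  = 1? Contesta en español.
Para resolver esto, necesitamos tomar 1 integral de nuestra ecuación de la velocidad v(t) = 20·t^3 + 12·t^2 + 1. Tomando ∫v(t)dt y aplicando x(0) = -5, encontramos x(t) = 5·t^4 + 4·t^3 + t - 5. De la ecuación de la posición x(t) = 5·t^4 + 4·t^3 + t - 5, sustituimos t = 1 para obtener x = 5.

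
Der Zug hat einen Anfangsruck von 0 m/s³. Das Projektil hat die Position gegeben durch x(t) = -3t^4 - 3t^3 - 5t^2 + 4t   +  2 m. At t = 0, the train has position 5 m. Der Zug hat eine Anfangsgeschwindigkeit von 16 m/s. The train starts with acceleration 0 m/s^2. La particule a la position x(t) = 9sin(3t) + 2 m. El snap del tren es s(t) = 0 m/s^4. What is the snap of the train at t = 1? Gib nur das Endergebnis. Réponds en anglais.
At t = 1, s = 0.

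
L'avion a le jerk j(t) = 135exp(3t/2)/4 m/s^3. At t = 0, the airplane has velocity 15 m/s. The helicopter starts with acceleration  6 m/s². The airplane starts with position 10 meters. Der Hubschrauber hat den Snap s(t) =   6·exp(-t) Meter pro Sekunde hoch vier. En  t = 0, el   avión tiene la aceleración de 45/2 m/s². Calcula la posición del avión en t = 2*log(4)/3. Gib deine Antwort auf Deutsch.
Ausgehend von dem Ruck j(t) = 135·exp(3·t/2)/4, nehmen wir 3 Integrale. Die Stammfunktion von dem Ruck ist die Beschleunigung. Mit a(0) = 45/2 erhalten wir a(t) = 45·exp(3·t/2)/2. Das Integral von der Beschleunigung, mit v(0) = 15, ergibt die Geschwindigkeit: v(t) = 15·exp(3·t/2). Das Integral von der Geschwindigkeit ist die Position. Mit x(0) = 10 erhalten wir x(t) = 10·exp(3·t/2). Mit x(t) = 10·exp(3·t/2) und Einsetzen von t = 2*log(4)/3, finden wir x = 40.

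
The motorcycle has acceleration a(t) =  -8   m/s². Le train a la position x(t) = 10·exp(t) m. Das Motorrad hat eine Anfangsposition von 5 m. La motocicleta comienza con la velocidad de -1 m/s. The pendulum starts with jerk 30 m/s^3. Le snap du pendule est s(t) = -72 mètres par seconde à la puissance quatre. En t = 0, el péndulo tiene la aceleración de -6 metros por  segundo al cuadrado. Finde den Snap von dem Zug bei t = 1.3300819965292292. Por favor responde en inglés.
We must differentiate our position equation x(t) = 10·exp(t) 4 times. Differentiating position, we get velocity: v(t) = 10·exp(t). Differentiating velocity, we get acceleration: a(t) = 10·exp(t). Taking d/dt of a(t), we find j(t) = 10·exp(t). Differentiating jerk, we get snap: s(t) = 10·exp(t). Using s(t) = 10·exp(t) and substituting t = 1.3300819965292292, we find s = 37.8135343271457.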